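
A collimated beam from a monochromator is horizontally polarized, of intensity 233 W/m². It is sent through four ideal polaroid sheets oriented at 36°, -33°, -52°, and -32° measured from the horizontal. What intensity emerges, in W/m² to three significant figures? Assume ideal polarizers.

I₁ = 233 W/m² · cos²(36°) = 152.5 W/m².
I₂ = I₁ · cos²(69°) = 152.5 · 0.1284 = 19.59 W/m².
I₃ = I₂ · cos²(19°) = 19.59 · 0.894 = 17.51 W/m².
I₄ = I₃ · cos²(20°) = 17.51 · 0.883 = 15.46 W/m².

I ≈ 15.5 W/m²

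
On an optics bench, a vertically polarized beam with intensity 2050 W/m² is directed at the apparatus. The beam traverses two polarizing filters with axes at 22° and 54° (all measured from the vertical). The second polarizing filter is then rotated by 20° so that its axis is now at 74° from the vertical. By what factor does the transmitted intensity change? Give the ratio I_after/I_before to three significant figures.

Before rotation:
I₁ = I₀ cos²(22° − 0°) = I₀ cos²(22°) = 0.8597 I₀.
I₂ = I₁ cos²(54° − 22°) = 0.8597 I₀ · cos²(32°) = 0.6183 I₀.
After rotation:
I₁ = I₀ cos²(22° − 0°) = I₀ cos²(22°) = 0.8597 I₀.
I₂ = I₁ cos²(74° − 22°) = 0.8597 I₀ · cos²(52°) = 0.3258 I₀.
Ratio = 0.3258 / 0.6183 = 0.527.

I_new/I_old ≈ 0.527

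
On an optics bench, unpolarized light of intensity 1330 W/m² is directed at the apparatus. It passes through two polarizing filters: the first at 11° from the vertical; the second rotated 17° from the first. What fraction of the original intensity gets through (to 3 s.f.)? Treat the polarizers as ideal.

Unpolarized light through the first polarizer → I₁ = 1330 W/m²/2 = 665 W/m², polarized at 11°.
I₂ = I₁ · cos²(17°) = 665 · 0.9145 = 608.2 W/m².
Transmitted fraction = 0.4573.

I/I₀ ≈ 0.457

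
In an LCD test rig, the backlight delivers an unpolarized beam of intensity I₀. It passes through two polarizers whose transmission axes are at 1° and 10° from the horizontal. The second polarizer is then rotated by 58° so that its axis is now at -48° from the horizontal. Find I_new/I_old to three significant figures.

Before rotation:
Unpolarized light through the first polarizer → I₁ = ½ I₀, now polarized at 1°.
I₂ = I₁ cos²(10° − 1°) = 0.5 I₀ · cos²(9°) = 0.4878 I₀.
After rotation:
Unpolarized light through the first polarizer → I₁ = ½ I₀, now polarized at 1°.
I₂ = I₁ cos²(-48° − 1°) = 0.5 I₀ · cos²(49°) = 0.2152 I₀.
Ratio = 0.2152 / 0.4878 = 0.4412.

I_new/I_old ≈ 0.441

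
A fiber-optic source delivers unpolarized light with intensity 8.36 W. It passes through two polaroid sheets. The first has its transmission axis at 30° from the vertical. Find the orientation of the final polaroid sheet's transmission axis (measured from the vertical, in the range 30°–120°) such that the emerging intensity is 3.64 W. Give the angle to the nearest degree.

Unpolarized light through the first polarizer → I₁ = ½ I₀, now polarized at 30°.
Target fraction: 3.64 / 8.36 W = 0.4354 of I₀.
Need I₂/I₀ = 0.4354, so cos²(θ − 30°) = 0.4354 / 0.5 = 0.8708.
θ − 30° = arccos(√0.8708) = 21.1°, giving θ ≈ 30 + 21.1 = 51.1°.

θ ≈ 51°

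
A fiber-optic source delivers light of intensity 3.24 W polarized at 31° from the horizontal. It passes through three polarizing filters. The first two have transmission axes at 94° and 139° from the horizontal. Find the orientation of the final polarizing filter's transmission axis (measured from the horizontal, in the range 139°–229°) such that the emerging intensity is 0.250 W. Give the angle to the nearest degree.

I₁ = I₀ cos²(94° − 31°) = I₀ cos²(63°) = 0.2061 I₀.
I₂ = I₁ cos²(139° − 94°) = 0.2061 I₀ · cos²(45°) = 0.1031 I₀.
Target fraction: 0.250 / 3.24 W = 0.07716 of I₀.
Need I₃/I₀ = 0.07716, so cos²(θ − 139°) = 0.07716 / 0.1031 = 0.7487.
θ − 139° = arccos(√0.7487) = 30.1°, giving θ ≈ 139 + 30.1 = 169.1°.

θ ≈ 169°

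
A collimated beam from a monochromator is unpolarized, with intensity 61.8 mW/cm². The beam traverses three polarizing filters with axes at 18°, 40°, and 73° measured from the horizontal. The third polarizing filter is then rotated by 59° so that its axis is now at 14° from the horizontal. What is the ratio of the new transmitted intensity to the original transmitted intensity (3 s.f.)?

I_new/I_old ≈ 1.15

Before rotation:
Unpolarized light through the first polarizer → I₁ = ½ I₀, now polarized at 18°.
I₂ = I₁ cos²(40° − 18°) = 0.5 I₀ · cos²(22°) = 0.4298 I₀.
I₃ = I₂ cos²(73° − 40°) = 0.4298 I₀ · cos²(33°) = 0.3023 I₀.
After rotation:
Unpolarized light through the first polarizer → I₁ = ½ I₀, now polarized at 18°.
I₂ = I₁ cos²(40° − 18°) = 0.5 I₀ · cos²(22°) = 0.4298 I₀.
I₃ = I₂ cos²(14° − 40°) = 0.4298 I₀ · cos²(26°) = 0.3472 I₀.
Ratio = 0.3472 / 0.3023 = 1.149.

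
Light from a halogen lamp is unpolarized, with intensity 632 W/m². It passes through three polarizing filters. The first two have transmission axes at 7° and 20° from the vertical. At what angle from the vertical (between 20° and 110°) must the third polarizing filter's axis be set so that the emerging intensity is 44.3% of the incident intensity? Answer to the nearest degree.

θ ≈ 35°

Unpolarized light through the first polarizer → I₁ = ½ I₀, now polarized at 7°.
I₂ = I₁ cos²(20° − 7°) = 0.5 I₀ · cos²(13°) = 0.4747 I₀.
Need I₃/I₀ = 0.443, so cos²(θ − 20°) = 0.443 / 0.4747 = 0.9332.
θ − 20° = arccos(√0.9332) = 15.0°, giving θ ≈ 20 + 15.0 = 35.0°.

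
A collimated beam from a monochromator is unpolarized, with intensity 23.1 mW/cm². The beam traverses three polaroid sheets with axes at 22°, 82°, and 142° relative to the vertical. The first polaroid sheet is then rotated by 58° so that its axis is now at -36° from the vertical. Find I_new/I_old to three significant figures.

Before rotation:
Unpolarized light through the first polarizer → I₁ = ½ I₀, now polarized at 22°.
I₂ = I₁ cos²(82° − 22°) = 0.5 I₀ · cos²(60°) = 0.125 I₀.
I₃ = I₂ cos²(142° − 82°) = 0.125 I₀ · cos²(60°) = 0.03125 I₀.
After rotation:
Unpolarized light through the first polarizer → I₁ = ½ I₀, now polarized at -36°.
Angle between axes 1 and 2: 62°. I₂ = 0.5 I₀ · cos²(62°) = 0.1102 I₀.
I₃ = I₂ cos²(142° − 82°) = 0.1102 I₀ · cos²(60°) = 0.02755 I₀.
Ratio = 0.02755 / 0.03125 = 0.8816.

I_new/I_old ≈ 0.882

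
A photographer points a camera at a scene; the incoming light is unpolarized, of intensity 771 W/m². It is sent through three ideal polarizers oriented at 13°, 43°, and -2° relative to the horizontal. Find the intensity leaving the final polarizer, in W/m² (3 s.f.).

I ≈ 145 W/m²

Unpolarized light through the first polarizer → I₁ = 771 W/m²/2 = 385.5 W/m², polarized at 13°.
I₂ = I₁ · cos²(30°) = 385.5 · 0.75 = 289.1 W/m².
I₃ = I₂ · cos²(45°) = 289.1 · 0.5 = 144.6 W/m².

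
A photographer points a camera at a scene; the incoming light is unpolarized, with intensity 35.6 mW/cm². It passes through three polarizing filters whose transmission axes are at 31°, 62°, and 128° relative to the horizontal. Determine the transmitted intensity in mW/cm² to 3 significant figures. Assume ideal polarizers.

Unpolarized light through the first polarizer → I₁ = 35.6 mW/cm²/2 = 17.8 mW/cm², polarized at 31°.
I₂ = I₁ · cos²(31°) = 17.8 · 0.7347 = 13.08 mW/cm².
I₃ = I₂ · cos²(66°) = 13.08 · 0.1654 = 2.164 mW/cm².

I ≈ 2.16 mW/cm²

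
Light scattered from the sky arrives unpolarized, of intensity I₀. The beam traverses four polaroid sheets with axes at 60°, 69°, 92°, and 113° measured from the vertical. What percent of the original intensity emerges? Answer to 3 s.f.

≈ 36.0%

Unpolarized light through the first polarizer → I₁ = ½ I₀, now polarized at 60°.
I₂ = I₁ cos²(69° − 60°) = 0.5 I₀ · cos²(9°) = 0.4878 I₀.
I₃ = I₂ cos²(92° − 69°) = 0.4878 I₀ · cos²(23°) = 0.4133 I₀.
I₄ = I₃ cos²(113° − 92°) = 0.4133 I₀ · cos²(21°) = 0.3602 I₀.
That is 36.02% of the incident intensity.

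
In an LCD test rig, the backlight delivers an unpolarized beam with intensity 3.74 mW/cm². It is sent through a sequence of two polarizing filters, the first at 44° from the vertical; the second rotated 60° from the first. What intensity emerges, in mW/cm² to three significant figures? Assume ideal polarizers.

I ≈ 0.468 mW/cm²

Unpolarized light through the first polarizer → I₁ = 3.74 mW/cm²/2 = 1.87 mW/cm², polarized at 44°.
I₂ = I₁ · cos²(60°) = 1.87 · 0.25 = 0.4675 mW/cm².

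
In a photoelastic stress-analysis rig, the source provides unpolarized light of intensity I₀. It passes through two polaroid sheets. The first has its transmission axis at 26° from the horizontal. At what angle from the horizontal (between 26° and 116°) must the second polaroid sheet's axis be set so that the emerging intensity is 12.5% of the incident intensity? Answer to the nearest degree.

Unpolarized light through the first polarizer → I₁ = ½ I₀, now polarized at 26°.
Need I₂/I₀ = 0.125, so cos²(θ − 26°) = 0.125 / 0.5 = 0.25.
θ − 26° = arccos(√0.25) = 60.0°, giving θ ≈ 26 + 60.0 = 86.0°.

θ ≈ 86°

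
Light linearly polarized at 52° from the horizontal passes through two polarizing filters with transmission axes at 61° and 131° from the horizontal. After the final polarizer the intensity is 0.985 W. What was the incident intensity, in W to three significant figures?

I₀ ≈ 8.63 W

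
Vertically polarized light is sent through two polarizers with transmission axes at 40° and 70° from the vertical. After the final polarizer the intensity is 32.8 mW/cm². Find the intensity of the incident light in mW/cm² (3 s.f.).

By Malus's law, I₁ = I₀ cos²(40° − 0°) = I₀ cos²(40°) = 0.5868 I₀.
I₂ = I₁ cos²(70° − 40°) = 0.5868 I₀ · cos²(30°) = 0.4401 I₀.
So 32.8 mW/cm² = 0.4401 I₀, giving I₀ = 32.8/0.4401 = 74.53 mW/cm².

I₀ ≈ 74.5 mW/cm²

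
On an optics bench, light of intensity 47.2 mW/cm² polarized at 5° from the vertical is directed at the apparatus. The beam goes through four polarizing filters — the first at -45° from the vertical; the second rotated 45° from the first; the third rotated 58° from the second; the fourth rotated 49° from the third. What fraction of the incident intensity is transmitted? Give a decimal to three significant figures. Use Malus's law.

I/I₀ ≈ 0.0250

By Malus's law, I₁ = 47.2 mW/cm² · cos²(50°) = 19.5 mW/cm².
I₂ = I₁ · cos²(45°) = 19.5 · 0.5 = 9.751 mW/cm².
I₃ = I₂ · cos²(58°) = 9.751 · 0.2808 = 2.738 mW/cm².
I₄ = I₃ · cos²(49°) = 2.738 · 0.4304 = 1.179 mW/cm².
Transmitted fraction = 0.02497.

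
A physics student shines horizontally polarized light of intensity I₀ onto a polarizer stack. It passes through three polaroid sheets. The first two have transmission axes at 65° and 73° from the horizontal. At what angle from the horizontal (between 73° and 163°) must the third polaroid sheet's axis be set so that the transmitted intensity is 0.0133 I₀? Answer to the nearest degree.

I₁ = I₀ cos²(65° − 0°) = I₀ cos²(65°) = 0.1786 I₀.
I₂ = I₁ cos²(73° − 65°) = 0.1786 I₀ · cos²(8°) = 0.1751 I₀.
Need I₃/I₀ = 0.0133, so cos²(θ − 73°) = 0.0133 / 0.1751 = 0.07594.
θ − 73° = arccos(√0.07594) = 74.0°, giving θ ≈ 73 + 74.0 = 147.0°.

θ ≈ 147°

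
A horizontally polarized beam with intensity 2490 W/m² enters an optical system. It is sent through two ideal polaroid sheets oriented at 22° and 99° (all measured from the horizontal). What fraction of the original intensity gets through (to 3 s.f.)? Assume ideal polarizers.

I/I₀ ≈ 0.0435

I₁ = 2490 W/m² · cos²(22°) = 2141 W/m².
I₂ = I₁ · cos²(77°) = 2141 · 0.0506 = 108.3 W/m².
Transmitted fraction = 0.0435.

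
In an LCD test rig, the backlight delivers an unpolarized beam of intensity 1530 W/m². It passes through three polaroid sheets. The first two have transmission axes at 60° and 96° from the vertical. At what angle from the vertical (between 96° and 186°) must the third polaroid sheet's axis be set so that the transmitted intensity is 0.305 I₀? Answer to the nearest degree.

θ ≈ 111°

Unpolarized light through the first polarizer → I₁ = ½ I₀, now polarized at 60°.
I₂ = I₁ cos²(96° − 60°) = 0.5 I₀ · cos²(36°) = 0.3273 I₀.
Need I₃/I₀ = 0.305, so cos²(θ − 96°) = 0.305 / 0.3273 = 0.932.
θ − 96° = arccos(√0.932) = 15.1°, giving θ ≈ 96 + 15.1 = 111.1°.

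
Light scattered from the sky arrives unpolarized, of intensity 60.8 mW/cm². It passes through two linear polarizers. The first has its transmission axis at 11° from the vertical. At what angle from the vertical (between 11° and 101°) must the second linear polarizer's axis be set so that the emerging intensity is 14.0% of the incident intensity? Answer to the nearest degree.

Unpolarized light through the first polarizer → I₁ = ½ I₀, now polarized at 11°.
Need I₂/I₀ = 0.14, so cos²(θ − 11°) = 0.14 / 0.5 = 0.28.
θ − 11° = arccos(√0.28) = 58.1°, giving θ ≈ 11 + 58.1 = 69.1°.

θ ≈ 69°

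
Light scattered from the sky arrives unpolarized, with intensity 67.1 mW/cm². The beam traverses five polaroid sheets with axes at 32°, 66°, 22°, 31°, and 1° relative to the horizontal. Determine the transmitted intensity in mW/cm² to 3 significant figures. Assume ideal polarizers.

I ≈ 8.73 mW/cm²

Unpolarized light through the first polarizer → I₁ = 67.1 mW/cm²/2 = 33.55 mW/cm², polarized at 32°.
I₂ = I₁ · cos²(34°) = 33.55 · 0.6873 = 23.06 mW/cm².
I₃ = I₂ · cos²(44°) = 23.06 · 0.5174 = 11.93 mW/cm².
I₄ = I₃ · cos²(9°) = 11.93 · 0.9755 = 11.64 mW/cm².
I₅ = I₄ · cos²(30°) = 11.64 · 0.75 = 8.73 mW/cm².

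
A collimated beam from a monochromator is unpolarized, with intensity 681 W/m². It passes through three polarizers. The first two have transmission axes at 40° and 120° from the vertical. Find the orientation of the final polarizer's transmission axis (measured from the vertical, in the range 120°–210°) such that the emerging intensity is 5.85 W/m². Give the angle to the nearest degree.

Unpolarized light through the first polarizer → I₁ = ½ I₀, now polarized at 40°.
I₂ = I₁ cos²(120° − 40°) = 0.5 I₀ · cos²(80°) = 0.01508 I₀.
Target fraction: 5.85 / 681 W/m² = 0.00859 of I₀.
Need I₃/I₀ = 0.00859, so cos²(θ − 120°) = 0.00859 / 0.01508 = 0.5698.
θ − 120° = arccos(√0.5698) = 41.0°, giving θ ≈ 120 + 41.0 = 161.0°.

θ ≈ 161°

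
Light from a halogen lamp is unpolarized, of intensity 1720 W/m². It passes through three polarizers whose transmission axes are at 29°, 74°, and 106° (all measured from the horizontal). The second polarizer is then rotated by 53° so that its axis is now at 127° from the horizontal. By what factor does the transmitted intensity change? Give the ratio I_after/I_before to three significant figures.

I_new/I_old ≈ 0.0469

Before rotation:
Unpolarized light through the first polarizer → I₁ = ½ I₀, now polarized at 29°.
I₂ = I₁ cos²(74° − 29°) = 0.5 I₀ · cos²(45°) = 0.25 I₀.
I₃ = I₂ cos²(106° − 74°) = 0.25 I₀ · cos²(32°) = 0.1798 I₀.
After rotation:
Unpolarized light through the first polarizer → I₁ = ½ I₀, now polarized at 29°.
Angle between axes 1 and 2: 82°. I₂ = 0.5 I₀ · cos²(82°) = 0.009685 I₀.
I₃ = I₂ cos²(106° − 127°) = 0.009685 I₀ · cos²(21°) = 0.008441 I₀.
Ratio = 0.008441 / 0.1798 = 0.04695.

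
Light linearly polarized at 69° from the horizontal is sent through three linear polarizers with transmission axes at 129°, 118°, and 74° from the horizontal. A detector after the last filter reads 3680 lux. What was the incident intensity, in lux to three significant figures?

I₀ ≈ 2.95e4 lux

I₁ = I₀ cos²(129° − 69°) = I₀ cos²(60°) = 0.25 I₀.
I₂ = I₁ cos²(118° − 129°) = 0.25 I₀ · cos²(11°) = 0.2409 I₀.
I₃ = I₂ cos²(74° − 118°) = 0.2409 I₀ · cos²(44°) = 0.1247 I₀.
So 3680 lux = 0.1247 I₀, giving I₀ = 3680/0.1247 = 2.952e+04 lux.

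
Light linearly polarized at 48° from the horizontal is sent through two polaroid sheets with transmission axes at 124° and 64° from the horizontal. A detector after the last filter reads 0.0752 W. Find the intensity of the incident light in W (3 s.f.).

I₁ = I₀ cos²(124° − 48°) = I₀ cos²(76°) = 0.05853 I₀.
I₂ = I₁ cos²(64° − 124°) = 0.05853 I₀ · cos²(60°) = 0.01463 I₀.
So 0.0752 W = 0.01463 I₀, giving I₀ = 0.0752/0.01463 = 5.14 W.

I₀ ≈ 5.14 W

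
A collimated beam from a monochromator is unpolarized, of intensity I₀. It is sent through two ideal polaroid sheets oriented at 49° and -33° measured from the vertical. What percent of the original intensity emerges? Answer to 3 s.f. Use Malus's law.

≈ 0.968%

Unpolarized light through the first polarizer → I₁ = ½ I₀, now polarized at 49°.
I₂ = I₁ cos²(-33° − 49°) = 0.5 I₀ · cos²(82°) = 0.009685 I₀.
That is 0.9685% of the incident intensity.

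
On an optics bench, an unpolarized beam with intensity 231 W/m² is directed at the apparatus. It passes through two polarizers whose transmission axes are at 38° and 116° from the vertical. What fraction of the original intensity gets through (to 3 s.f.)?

I/I₀ ≈ 0.0216

Unpolarized light through the first polarizer → I₁ = 231 W/m²/2 = 115.5 W/m², polarized at 38°.
I₂ = I₁ · cos²(78°) = 115.5 · 0.04323 = 4.993 W/m².
Transmitted fraction = 0.02161.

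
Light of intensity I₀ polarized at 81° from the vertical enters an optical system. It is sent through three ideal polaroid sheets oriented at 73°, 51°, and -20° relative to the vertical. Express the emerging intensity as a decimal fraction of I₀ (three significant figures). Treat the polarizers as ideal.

≈ 0.0894 I₀

By Malus's law, I₁ = I₀ cos²(73° − 81°) = I₀ cos²(8°) = 0.9806 I₀.
I₂ = I₁ cos²(51° − 73°) = 0.9806 I₀ · cos²(22°) = 0.843 I₀.
I₃ = I₂ cos²(-20° − 51°) = 0.843 I₀ · cos²(71°) = 0.08936 I₀.
Transmitted fraction = 0.08936.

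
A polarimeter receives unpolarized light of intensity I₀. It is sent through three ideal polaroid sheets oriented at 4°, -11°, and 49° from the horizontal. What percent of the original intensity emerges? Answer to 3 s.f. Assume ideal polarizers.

≈ 11.7%

Unpolarized light through the first polarizer → I₁ = ½ I₀, now polarized at 4°.
I₂ = I₁ cos²(-11° − 4°) = 0.5 I₀ · cos²(15°) = 0.4665 I₀.
I₃ = I₂ cos²(49° + 11°) = 0.4665 I₀ · cos²(60°) = 0.1166 I₀.
That is 11.66% of the incident intensity.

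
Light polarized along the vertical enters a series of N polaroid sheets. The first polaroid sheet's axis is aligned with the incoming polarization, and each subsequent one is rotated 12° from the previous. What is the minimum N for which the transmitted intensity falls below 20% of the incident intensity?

First polarizer is aligned with the polarization: full transmission.
Each further stage multiplies by cos²(12°) = 0.9568.
After N polarizers: T = 0.9568^(N−1). Require T < 0.20 ⇒ N−1 > ln(0.20)/ln(0.9568) = 36.42, so N−1 ≥ 37 and N = 38.
Check: N=38 gives T = 0.195 < 0.20; N=37 gives T = 0.2038.

N = 38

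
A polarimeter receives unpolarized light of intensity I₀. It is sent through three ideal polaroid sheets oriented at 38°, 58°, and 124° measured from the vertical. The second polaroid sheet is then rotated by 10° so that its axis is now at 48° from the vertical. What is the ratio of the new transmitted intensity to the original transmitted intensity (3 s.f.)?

Before rotation:
Unpolarized light through the first polarizer → I₁ = ½ I₀, now polarized at 38°.
I₂ = I₁ cos²(58° − 38°) = 0.5 I₀ · cos²(20°) = 0.4415 I₀.
I₃ = I₂ cos²(124° − 58°) = 0.4415 I₀ · cos²(66°) = 0.07304 I₀.
After rotation:
Unpolarized light through the first polarizer → I₁ = ½ I₀, now polarized at 38°.
I₂ = I₁ cos²(48° − 38°) = 0.5 I₀ · cos²(10°) = 0.4849 I₀.
I₃ = I₂ cos²(124° − 48°) = 0.4849 I₀ · cos²(76°) = 0.02838 I₀.
Ratio = 0.02838 / 0.07304 = 0.3886.

I_new/I_old ≈ 0.389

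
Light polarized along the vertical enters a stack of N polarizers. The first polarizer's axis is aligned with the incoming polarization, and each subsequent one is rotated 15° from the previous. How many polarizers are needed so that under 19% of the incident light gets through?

First polarizer is aligned with the polarization: full transmission.
Each further stage multiplies by cos²(15°) = 0.933.
After N polarizers: T = 0.933^(N−1). Require T < 0.19 ⇒ N−1 > ln(0.19)/ln(0.933) = 23.95, so N−1 ≥ 24 and N = 25.
Check: N=25 gives T = 0.1894 < 0.19; N=24 gives T = 0.203.

N = 25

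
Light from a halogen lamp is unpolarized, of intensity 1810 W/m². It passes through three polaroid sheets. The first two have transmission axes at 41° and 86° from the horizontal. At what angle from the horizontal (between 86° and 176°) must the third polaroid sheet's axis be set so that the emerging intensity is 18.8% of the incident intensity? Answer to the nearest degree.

θ ≈ 116°

Unpolarized light through the first polarizer → I₁ = ½ I₀, now polarized at 41°.
I₂ = I₁ cos²(86° − 41°) = 0.5 I₀ · cos²(45°) = 0.25 I₀.
Need I₃/I₀ = 0.188, so cos²(θ − 86°) = 0.188 / 0.25 = 0.752.
θ − 86° = arccos(√0.752) = 29.9°, giving θ ≈ 86 + 29.9 = 115.9°.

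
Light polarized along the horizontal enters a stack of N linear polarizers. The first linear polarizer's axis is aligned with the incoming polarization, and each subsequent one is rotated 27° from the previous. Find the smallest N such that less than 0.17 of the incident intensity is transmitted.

First polarizer is aligned with the polarization: full transmission.
Each further stage multiplies by cos²(27°) = 0.7939.
After N polarizers: T = 0.7939^(N−1). Require T < 0.17 ⇒ N−1 > ln(0.17)/ln(0.7939) = 7.68, so N−1 ≥ 8 and N = 9.
Check: N=9 gives T = 0.1578 < 0.17; N=8 gives T = 0.1988.

N = 9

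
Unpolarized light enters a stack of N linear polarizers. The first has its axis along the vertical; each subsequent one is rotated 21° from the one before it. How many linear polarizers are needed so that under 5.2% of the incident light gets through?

First polarizer halves the unpolarized light: factor 1/2.
Each further stage multiplies by cos²(21°) = 0.8716.
After N polarizers: T = 0.5·0.8716^(N−1). Require T < 0.052 ⇒ N−1 > ln(0.052/0.5)/ln(0.8716) = 16.47, so N−1 ≥ 17 and N = 18.
Check: N=18 gives T = 0.04832 < 0.052; N=17 gives T = 0.05544.

N = 18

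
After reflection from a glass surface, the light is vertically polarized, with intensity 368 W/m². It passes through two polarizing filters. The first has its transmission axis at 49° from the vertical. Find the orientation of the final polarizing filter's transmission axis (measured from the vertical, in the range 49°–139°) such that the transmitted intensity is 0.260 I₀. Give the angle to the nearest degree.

I₁ = I₀ cos²(49° − 0°) = I₀ cos²(49°) = 0.4304 I₀.
Need I₂/I₀ = 0.26, so cos²(θ − 49°) = 0.26 / 0.4304 = 0.6041.
θ − 49° = arccos(√0.6041) = 39.0°, giving θ ≈ 49 + 39.0 = 88.0°.

θ ≈ 88°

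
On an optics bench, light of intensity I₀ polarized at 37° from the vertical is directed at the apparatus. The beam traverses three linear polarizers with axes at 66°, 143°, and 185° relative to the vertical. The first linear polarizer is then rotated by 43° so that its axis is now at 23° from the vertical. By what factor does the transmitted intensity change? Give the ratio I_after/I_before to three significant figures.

Before rotation:
I₁ = I₀ cos²(66° − 37°) = I₀ cos²(29°) = 0.765 I₀.
I₂ = I₁ cos²(143° − 66°) = 0.765 I₀ · cos²(77°) = 0.03871 I₀.
I₃ = I₂ cos²(185° − 143°) = 0.03871 I₀ · cos²(42°) = 0.02138 I₀.
After rotation:
I₁ = I₀ cos²(23° − 37°) = I₀ cos²(14°) = 0.9415 I₀.
Angle between axes 1 and 2: 60°. I₂ = 0.9415 I₀ · cos²(60°) = 0.2354 I₀.
I₃ = I₂ cos²(185° − 143°) = 0.2354 I₀ · cos²(42°) = 0.13 I₀.
Ratio = 0.13 / 0.02138 = 6.08.

I_new/I_old ≈ 6.08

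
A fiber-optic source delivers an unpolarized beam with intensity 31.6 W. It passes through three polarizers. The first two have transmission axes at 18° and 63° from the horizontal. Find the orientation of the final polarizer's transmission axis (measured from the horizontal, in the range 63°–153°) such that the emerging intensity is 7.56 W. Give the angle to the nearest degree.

θ ≈ 75°

Unpolarized light through the first polarizer → I₁ = ½ I₀, now polarized at 18°.
I₂ = I₁ cos²(63° − 18°) = 0.5 I₀ · cos²(45°) = 0.25 I₀.
Target fraction: 7.56 / 31.6 W = 0.2392 of I₀.
Need I₃/I₀ = 0.2392, so cos²(θ − 63°) = 0.2392 / 0.25 = 0.957.
θ − 63° = arccos(√0.957) = 12.0°, giving θ ≈ 63 + 12.0 = 75.0°.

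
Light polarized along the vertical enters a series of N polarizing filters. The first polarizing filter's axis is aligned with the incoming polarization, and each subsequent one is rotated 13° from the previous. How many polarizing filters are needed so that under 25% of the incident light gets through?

First polarizer is aligned with the polarization: full transmission.
Each further stage multiplies by cos²(13°) = 0.9494.
After N polarizers: T = 0.9494^(N−1). Require T < 0.25 ⇒ N−1 > ln(0.25)/ln(0.9494) = 26.70, so N−1 ≥ 27 and N = 28.
Check: N=28 gives T = 0.2461 < 0.25; N=27 gives T = 0.2592.

N = 28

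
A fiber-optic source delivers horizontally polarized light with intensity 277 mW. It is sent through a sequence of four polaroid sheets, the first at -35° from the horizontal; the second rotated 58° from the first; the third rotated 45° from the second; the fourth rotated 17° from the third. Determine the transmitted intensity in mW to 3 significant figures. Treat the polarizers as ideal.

I ≈ 23.9 mW

By Malus's law, I₁ = 277 mW · cos²(35°) = 185.9 mW.
I₂ = I₁ · cos²(58°) = 185.9 · 0.2808 = 52.19 mW.
I₃ = I₂ · cos²(45°) = 52.19 · 0.5 = 26.1 mW.
I₄ = I₃ · cos²(17°) = 26.1 · 0.9145 = 23.87 mW.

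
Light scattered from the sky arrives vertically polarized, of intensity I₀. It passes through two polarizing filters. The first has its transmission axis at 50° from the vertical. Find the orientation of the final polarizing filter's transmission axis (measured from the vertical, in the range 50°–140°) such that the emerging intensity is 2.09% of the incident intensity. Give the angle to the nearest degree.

By Malus's law, I₁ = I₀ cos²(50° − 0°) = I₀ cos²(50°) = 0.4132 I₀.
Need I₂/I₀ = 0.0209, so cos²(θ − 50°) = 0.0209 / 0.4132 = 0.05058.
θ − 50° = arccos(√0.05058) = 77.0°, giving θ ≈ 50 + 77.0 = 127.0°.

θ ≈ 127°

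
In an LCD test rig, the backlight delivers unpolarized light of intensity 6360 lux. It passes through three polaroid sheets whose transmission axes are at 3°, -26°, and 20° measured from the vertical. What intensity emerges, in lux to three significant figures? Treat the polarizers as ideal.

I ≈ 1170 lux

Unpolarized light through the first polarizer → I₁ = 6360 lux/2 = 3180 lux, polarized at 3°.
I₂ = I₁ · cos²(29°) = 3180 · 0.765 = 2433 lux.
I₃ = I₂ · cos²(46°) = 2433 · 0.4826 = 1174 lux.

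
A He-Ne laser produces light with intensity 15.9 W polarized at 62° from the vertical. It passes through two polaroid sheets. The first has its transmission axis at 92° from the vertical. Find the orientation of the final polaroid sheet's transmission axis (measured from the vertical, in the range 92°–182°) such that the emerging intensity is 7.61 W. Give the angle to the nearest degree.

θ ≈ 129°

I₁ = I₀ cos²(92° − 62°) = I₀ cos²(30°) = 0.75 I₀.
Target fraction: 7.61 / 15.9 W = 0.4786 of I₀.
Need I₂/I₀ = 0.4786, so cos²(θ − 92°) = 0.4786 / 0.75 = 0.6382.
θ − 92° = arccos(√0.6382) = 37.0°, giving θ ≈ 92 + 37.0 = 129.0°.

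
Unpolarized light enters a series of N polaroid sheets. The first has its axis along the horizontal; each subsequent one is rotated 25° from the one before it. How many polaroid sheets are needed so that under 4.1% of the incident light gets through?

First polarizer halves the unpolarized light: factor 1/2.
Each further stage multiplies by cos²(25°) = 0.8214.
After N polarizers: T = 0.5·0.8214^(N−1). Require T < 0.041 ⇒ N−1 > ln(0.041/0.5)/ln(0.8214) = 12.71, so N−1 ≥ 13 and N = 14.
Check: N=14 gives T = 0.03874 < 0.041; N=13 gives T = 0.04716.

N = 14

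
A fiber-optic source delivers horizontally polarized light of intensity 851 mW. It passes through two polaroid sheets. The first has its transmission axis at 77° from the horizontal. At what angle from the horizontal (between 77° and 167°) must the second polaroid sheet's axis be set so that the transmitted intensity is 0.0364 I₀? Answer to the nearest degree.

θ ≈ 109°

By Malus's law, I₁ = I₀ cos²(77° − 0°) = I₀ cos²(77°) = 0.0506 I₀.
Need I₂/I₀ = 0.0364, so cos²(θ − 77°) = 0.0364 / 0.0506 = 0.7193.
θ − 77° = arccos(√0.7193) = 32.0°, giving θ ≈ 77 + 32.0 = 109.0°.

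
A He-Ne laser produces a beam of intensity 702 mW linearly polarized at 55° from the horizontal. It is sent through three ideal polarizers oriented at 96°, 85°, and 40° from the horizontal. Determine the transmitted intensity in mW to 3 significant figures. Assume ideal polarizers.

I₁ = 702 mW · cos²(41°) = 399.8 mW.
I₂ = I₁ · cos²(11°) = 399.8 · 0.9636 = 385.3 mW.
I₃ = I₂ · cos²(45°) = 385.3 · 0.5 = 192.6 mW.

I ≈ 193 mW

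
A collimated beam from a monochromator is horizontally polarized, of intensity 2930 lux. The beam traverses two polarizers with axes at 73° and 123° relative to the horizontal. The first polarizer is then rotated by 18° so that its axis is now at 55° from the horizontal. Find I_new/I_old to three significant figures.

I_new/I_old ≈ 1.31

Before rotation:
By Malus's law, I₁ = I₀ cos²(73° − 0°) = I₀ cos²(73°) = 0.08548 I₀.
I₂ = I₁ cos²(123° − 73°) = 0.08548 I₀ · cos²(50°) = 0.03532 I₀.
After rotation:
I₁ = I₀ cos²(55° − 0°) = I₀ cos²(55°) = 0.329 I₀.
I₂ = I₁ cos²(123° − 55°) = 0.329 I₀ · cos²(68°) = 0.04617 I₀.
Ratio = 0.04617 / 0.03532 = 1.307.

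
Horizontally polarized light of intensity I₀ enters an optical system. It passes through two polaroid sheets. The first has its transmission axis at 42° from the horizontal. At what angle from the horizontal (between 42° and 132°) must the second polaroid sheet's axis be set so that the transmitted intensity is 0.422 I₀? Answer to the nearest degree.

By Malus's law, I₁ = I₀ cos²(42° − 0°) = I₀ cos²(42°) = 0.5523 I₀.
Need I₂/I₀ = 0.422, so cos²(θ − 42°) = 0.422 / 0.5523 = 0.7641.
θ − 42° = arccos(√0.7641) = 29.1°, giving θ ≈ 42 + 29.1 = 71.1°.

θ ≈ 71°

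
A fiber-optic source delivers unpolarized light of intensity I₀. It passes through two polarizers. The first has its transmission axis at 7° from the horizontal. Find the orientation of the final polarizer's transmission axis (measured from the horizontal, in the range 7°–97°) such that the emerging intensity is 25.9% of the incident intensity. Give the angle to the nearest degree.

θ ≈ 51°

Unpolarized light through the first polarizer → I₁ = ½ I₀, now polarized at 7°.
Need I₂/I₀ = 0.259, so cos²(θ − 7°) = 0.259 / 0.5 = 0.518.
θ − 7° = arccos(√0.518) = 44.0°, giving θ ≈ 7 + 44.0 = 51.0°.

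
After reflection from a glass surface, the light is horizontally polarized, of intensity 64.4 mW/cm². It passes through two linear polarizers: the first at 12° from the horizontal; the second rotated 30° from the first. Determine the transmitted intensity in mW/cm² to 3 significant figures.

I ≈ 46.2 mW/cm²

By Malus's law, I₁ = 64.4 mW/cm² · cos²(12°) = 61.62 mW/cm².
I₂ = I₁ · cos²(30°) = 61.62 · 0.75 = 46.21 mW/cm².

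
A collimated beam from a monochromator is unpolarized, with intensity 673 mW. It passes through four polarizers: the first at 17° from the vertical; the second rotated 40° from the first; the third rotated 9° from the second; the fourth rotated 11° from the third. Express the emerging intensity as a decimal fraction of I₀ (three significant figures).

I/I₀ ≈ 0.276

Unpolarized light through the first polarizer → I₁ = 673 mW/2 = 336.5 mW, polarized at 17°.
I₂ = I₁ · cos²(40°) = 336.5 · 0.5868 = 197.5 mW.
I₃ = I₂ · cos²(9°) = 197.5 · 0.9755 = 192.6 mW.
I₄ = I₃ · cos²(11°) = 192.6 · 0.9636 = 185.6 mW.
Transmitted fraction = 0.2758.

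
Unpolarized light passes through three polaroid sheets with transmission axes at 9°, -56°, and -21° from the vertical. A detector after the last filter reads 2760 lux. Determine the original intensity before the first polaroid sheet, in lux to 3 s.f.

Unpolarized light through the first polarizer → I₁ = ½ I₀, now polarized at 9°.
I₂ = I₁ cos²(-56° − 9°) = 0.5 I₀ · cos²(65°) = 0.0893 I₀.
I₃ = I₂ cos²(-21° + 56°) = 0.0893 I₀ · cos²(35°) = 0.05992 I₀.
So 2760 lux = 0.05992 I₀, giving I₀ = 2760/0.05992 = 4.606e+04 lux.

I₀ ≈ 4.61e4 lux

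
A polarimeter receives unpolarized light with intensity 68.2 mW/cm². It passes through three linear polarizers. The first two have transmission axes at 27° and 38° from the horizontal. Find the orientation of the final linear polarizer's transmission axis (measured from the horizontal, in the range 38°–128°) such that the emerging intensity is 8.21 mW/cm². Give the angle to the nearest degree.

θ ≈ 98°

Unpolarized light through the first polarizer → I₁ = ½ I₀, now polarized at 27°.
I₂ = I₁ cos²(38° − 27°) = 0.5 I₀ · cos²(11°) = 0.4818 I₀.
Target fraction: 8.21 / 68.2 mW/cm² = 0.1204 of I₀.
Need I₃/I₀ = 0.1204, so cos²(θ − 38°) = 0.1204 / 0.4818 = 0.2499.
θ − 38° = arccos(√0.2499) = 60.0°, giving θ ≈ 38 + 60.0 = 98.0°.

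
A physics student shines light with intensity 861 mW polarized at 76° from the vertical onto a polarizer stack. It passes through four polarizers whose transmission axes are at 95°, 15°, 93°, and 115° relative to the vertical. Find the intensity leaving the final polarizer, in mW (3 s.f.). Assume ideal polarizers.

By Malus's law, I₁ = 861 mW · cos²(19°) = 769.7 mW.
I₂ = I₁ · cos²(80°) = 769.7 · 0.03015 = 23.21 mW.
I₃ = I₂ · cos²(78°) = 23.21 · 0.04323 = 1.003 mW.
I₄ = I₃ · cos²(22°) = 1.003 · 0.8597 = 0.8625 mW.

I ≈ 0.863 mW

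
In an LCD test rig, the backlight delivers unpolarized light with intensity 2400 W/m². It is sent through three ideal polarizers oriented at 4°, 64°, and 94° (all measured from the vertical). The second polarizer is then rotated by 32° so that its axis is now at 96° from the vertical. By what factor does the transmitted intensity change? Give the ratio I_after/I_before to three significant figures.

I_new/I_old ≈ 0.00649

Before rotation:
Unpolarized light through the first polarizer → I₁ = ½ I₀, now polarized at 4°.
I₂ = I₁ cos²(64° − 4°) = 0.5 I₀ · cos²(60°) = 0.125 I₀.
I₃ = I₂ cos²(94° − 64°) = 0.125 I₀ · cos²(30°) = 0.09375 I₀.
After rotation:
Unpolarized light through the first polarizer → I₁ = ½ I₀, now polarized at 4°.
Angle between axes 1 and 2: 88°. I₂ = 0.5 I₀ · cos²(88°) = 0.000609 I₀.
I₃ = I₂ cos²(94° − 96°) = 0.000609 I₀ · cos²(2°) = 0.0006082 I₀.
Ratio = 0.0006082 / 0.09375 = 0.006488.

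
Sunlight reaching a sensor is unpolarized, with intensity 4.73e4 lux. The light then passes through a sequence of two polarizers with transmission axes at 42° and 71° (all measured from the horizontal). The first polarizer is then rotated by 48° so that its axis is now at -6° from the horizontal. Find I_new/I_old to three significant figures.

I_new/I_old ≈ 0.0662

Before rotation:
Unpolarized light through the first polarizer → I₁ = ½ I₀, now polarized at 42°.
I₂ = I₁ cos²(71° − 42°) = 0.5 I₀ · cos²(29°) = 0.3825 I₀.
After rotation:
Unpolarized light through the first polarizer → I₁ = ½ I₀, now polarized at -6°.
I₂ = I₁ cos²(71° + 6°) = 0.5 I₀ · cos²(77°) = 0.0253 I₀.
Ratio = 0.0253 / 0.3825 = 0.06615.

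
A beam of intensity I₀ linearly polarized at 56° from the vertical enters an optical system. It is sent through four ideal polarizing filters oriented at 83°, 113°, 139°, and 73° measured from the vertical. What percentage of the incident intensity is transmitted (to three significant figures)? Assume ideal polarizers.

By Malus's law, I₁ = I₀ cos²(83° − 56°) = I₀ cos²(27°) = 0.7939 I₀.
I₂ = I₁ cos²(113° − 83°) = 0.7939 I₀ · cos²(30°) = 0.5954 I₀.
I₃ = I₂ cos²(139° − 113°) = 0.5954 I₀ · cos²(26°) = 0.481 I₀.
I₄ = I₃ cos²(73° − 139°) = 0.481 I₀ · cos²(66°) = 0.07957 I₀.
That is 7.957% of the incident intensity.

≈ 7.96%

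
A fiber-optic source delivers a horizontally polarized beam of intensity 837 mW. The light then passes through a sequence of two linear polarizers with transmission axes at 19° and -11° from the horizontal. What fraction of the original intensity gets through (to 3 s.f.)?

I/I₀ ≈ 0.671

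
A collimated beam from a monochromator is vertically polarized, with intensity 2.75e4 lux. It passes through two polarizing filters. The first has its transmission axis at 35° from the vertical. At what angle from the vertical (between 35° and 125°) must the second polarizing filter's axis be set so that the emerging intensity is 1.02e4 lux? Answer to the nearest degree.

By Malus's law, I₁ = I₀ cos²(35° − 0°) = I₀ cos²(35°) = 0.671 I₀.
Target fraction: 1.02e4 / 2.75e4 lux = 0.3709 of I₀.
Need I₂/I₀ = 0.3709, so cos²(θ − 35°) = 0.3709 / 0.671 = 0.5528.
θ − 35° = arccos(√0.5528) = 42.0°, giving θ ≈ 35 + 42.0 = 77.0°.

θ ≈ 77°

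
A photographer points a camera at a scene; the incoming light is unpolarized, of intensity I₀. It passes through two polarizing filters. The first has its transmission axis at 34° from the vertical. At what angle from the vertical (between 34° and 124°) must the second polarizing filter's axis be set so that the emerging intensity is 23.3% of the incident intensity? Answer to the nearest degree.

Unpolarized light through the first polarizer → I₁ = ½ I₀, now polarized at 34°.
Need I₂/I₀ = 0.233, so cos²(θ − 34°) = 0.233 / 0.5 = 0.466.
θ − 34° = arccos(√0.466) = 46.9°, giving θ ≈ 34 + 46.9 = 80.9°.

θ ≈ 81°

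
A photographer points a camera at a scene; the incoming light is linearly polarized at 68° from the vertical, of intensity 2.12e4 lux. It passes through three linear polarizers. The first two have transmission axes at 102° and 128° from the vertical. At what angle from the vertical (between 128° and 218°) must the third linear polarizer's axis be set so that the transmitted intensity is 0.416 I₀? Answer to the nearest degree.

θ ≈ 158°

By Malus's law, I₁ = I₀ cos²(102° − 68°) = I₀ cos²(34°) = 0.6873 I₀.
I₂ = I₁ cos²(128° − 102°) = 0.6873 I₀ · cos²(26°) = 0.5552 I₀.
Need I₃/I₀ = 0.416, so cos²(θ − 128°) = 0.416 / 0.5552 = 0.7492.
θ − 128° = arccos(√0.7492) = 30.0°, giving θ ≈ 128 + 30.0 = 158.0°.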